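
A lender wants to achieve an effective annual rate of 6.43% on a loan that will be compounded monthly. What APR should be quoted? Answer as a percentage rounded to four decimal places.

(1 + r/12)^12 − 1 = 0.0643, so 1 + r/12 = 1.0643^(1/12).
r/12 = 0.005207, so r = 0.062479 = 6.2479%.

6.2479%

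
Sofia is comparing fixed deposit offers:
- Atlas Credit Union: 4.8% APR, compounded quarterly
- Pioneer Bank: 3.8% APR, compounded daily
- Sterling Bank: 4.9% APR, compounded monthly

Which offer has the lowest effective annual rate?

Pioneer Bank

Atlas Credit Union: (1 + 0.048/4)^4 − 1 = 4.887%
Pioneer Bank: (1 + 0.038/365)^365 − 1 = 3.873%
Sterling Bank: (1 + 0.049/12)^12 − 1 = 5.012%
The lowest effective annual rate is Pioneer Bank at 3.873%.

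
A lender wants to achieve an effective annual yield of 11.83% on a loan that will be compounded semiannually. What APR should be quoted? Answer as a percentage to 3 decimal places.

(1 + r/2)^2 − 1 = 0.1183, so 1 + r/2 = 1.1183^(1/2).
r/2 = 0.057497, so r = 0.114994 = 11.499%.

11.499%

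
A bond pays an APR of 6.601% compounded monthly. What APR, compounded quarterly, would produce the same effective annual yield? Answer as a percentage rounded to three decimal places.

EAR = (1 + 0.06601/12)^12 − 1 = 0.068044.
Solve (1 + r/4)^4 = 1.068044: r/4 = 1.068044^(1/4) − 1 = 0.016593, so r = 0.066374 = 6.637%.

6.637%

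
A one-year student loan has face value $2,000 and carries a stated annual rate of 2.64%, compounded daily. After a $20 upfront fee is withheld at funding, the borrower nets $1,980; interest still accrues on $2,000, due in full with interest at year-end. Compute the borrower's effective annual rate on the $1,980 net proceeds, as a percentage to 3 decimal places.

Amount owed after one year: 2,000 × (1 + 0.0264/365)^365 = 2,000 × 1.026751 = $2,053.50.
Effective rate on net proceeds: 2,053.50 / 1,980 − 1 = 0.037122 = 3.712%.

3.712%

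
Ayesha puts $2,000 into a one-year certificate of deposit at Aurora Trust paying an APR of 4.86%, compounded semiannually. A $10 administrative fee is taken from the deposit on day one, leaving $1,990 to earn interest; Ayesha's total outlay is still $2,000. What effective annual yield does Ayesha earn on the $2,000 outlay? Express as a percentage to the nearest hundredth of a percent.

Value after one year: 1,990 × (1 + 0.0486/2)^2 = 1,990 × 1.049190 = $2,087.89.
Effective yield on the $2,000 outlay: 2,087.89 / 2,000 − 1 = 0.043945 = 4.39%.

4.39%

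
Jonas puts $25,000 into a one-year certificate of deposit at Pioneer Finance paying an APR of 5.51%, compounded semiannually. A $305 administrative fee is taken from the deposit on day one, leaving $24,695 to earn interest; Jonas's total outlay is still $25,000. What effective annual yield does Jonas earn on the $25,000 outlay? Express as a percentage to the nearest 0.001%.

Value after one year: 24,695 × (1 + 0.0551/2)^2 = 24,695 × 1.055859 = $26,074.44.
Effective yield on the $25,000 outlay: 26,074.44 / 25,000 − 1 = 0.042978 = 4.298%.

4.298%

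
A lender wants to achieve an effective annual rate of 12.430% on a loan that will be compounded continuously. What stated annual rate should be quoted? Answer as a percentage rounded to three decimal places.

11.716%

Continuous: nominal r satisfies e^r − 1 = 0.12430.
r = ln(1 + 0.12430) = ln(1.12430) = 0.117161 = 11.716%.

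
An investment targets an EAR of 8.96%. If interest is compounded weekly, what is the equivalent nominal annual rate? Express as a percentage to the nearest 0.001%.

8.588%

(1 + r/52)^52 − 1 = 0.0896, so 1 + r/52 = 1.0896^(1/52).
r/52 = 0.001652, so r = 0.085881 = 8.588%.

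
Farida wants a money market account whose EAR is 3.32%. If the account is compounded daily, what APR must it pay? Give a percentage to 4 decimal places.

(1 + r/365)^365 − 1 = 0.0332, so 1 + r/365 = 1.0332^(1/365).
r/365 = 0.000089, so r = 0.032662 = 3.2662%.

3.2662%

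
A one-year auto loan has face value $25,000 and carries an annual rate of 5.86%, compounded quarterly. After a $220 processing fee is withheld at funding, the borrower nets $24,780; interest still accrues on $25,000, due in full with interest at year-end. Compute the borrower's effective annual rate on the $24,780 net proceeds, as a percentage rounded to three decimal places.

Amount owed after one year: 25,000 × (1 + 0.0586/4)^4 = 25,000 × 1.059900 = $26,497.51.
Effective rate on net proceeds: 26,497.51 / 24,780 − 1 = 0.069310 = 6.931%.

6.931%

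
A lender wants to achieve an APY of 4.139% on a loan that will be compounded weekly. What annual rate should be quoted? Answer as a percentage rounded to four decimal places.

4.0572%

(1 + r/52)^52 − 1 = 0.04139, so 1 + r/52 = 1.04139^(1/52).
r/52 = 0.000780, so r = 0.040572 = 4.0572%.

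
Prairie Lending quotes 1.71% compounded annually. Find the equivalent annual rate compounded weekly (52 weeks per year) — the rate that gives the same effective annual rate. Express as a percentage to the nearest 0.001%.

Compounded annually, EAR = nominal = 0.017100.
Solve (1 + r/52)^52 = 1.017100: r/52 = 1.017100^(1/52) − 1 = 0.000326, so r = 0.016958 = 1.696%.

1.696%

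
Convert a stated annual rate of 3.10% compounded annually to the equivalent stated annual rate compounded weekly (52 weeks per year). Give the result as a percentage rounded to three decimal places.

3.054%

Compounded annually, EAR = nominal = 0.031000.
Solve (1 + r/52)^52 = 1.031000: r/52 = 1.031000^(1/52) − 1 = 0.000587, so r = 0.030538 = 3.054%.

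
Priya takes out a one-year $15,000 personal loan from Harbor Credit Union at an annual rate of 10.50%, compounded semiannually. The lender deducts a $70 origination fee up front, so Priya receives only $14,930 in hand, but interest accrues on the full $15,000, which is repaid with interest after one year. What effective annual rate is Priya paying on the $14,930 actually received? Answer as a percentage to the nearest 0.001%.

11.295%

Amount owed after one year: 15,000 × (1 + 0.1050/2)^2 = 15,000 × 1.107756 = $16,616.34.
Effective rate on net proceeds: 16,616.34 / 14,930 − 1 = 0.112950 = 11.295%.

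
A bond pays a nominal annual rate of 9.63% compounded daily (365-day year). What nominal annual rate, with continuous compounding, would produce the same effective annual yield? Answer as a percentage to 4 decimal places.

EAR = (1 + 0.0963/365)^365 − 1 = 0.101075.
Equivalent continuous rate: r = ln(1 + 0.101075) = 0.096287 = 9.6287%.

9.6287%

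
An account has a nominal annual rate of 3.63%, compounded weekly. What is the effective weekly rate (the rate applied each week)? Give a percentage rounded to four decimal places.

With a nominal annual rate compounded weekly, the periodic rate is the nominal rate divided by 52.
i = 0.0363 / 52 = 0.0006981 = 0.0698%.

0.0698%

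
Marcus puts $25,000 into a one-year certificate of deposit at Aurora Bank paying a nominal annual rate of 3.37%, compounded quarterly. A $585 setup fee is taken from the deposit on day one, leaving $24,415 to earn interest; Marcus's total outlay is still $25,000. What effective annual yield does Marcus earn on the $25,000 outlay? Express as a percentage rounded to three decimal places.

0.993%

Value after one year: 24,415 × (1 + 0.0337/4)^4 = 24,415 × 1.034128 = $25,248.24.
Effective yield on the $25,000 outlay: 25,248.24 / 25,000 − 1 = 0.009930 = 0.993%.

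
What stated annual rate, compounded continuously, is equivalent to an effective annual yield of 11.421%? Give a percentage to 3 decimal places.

10.815%

Continuous: nominal r satisfies e^r − 1 = 0.11421.
r = ln(1 + 0.11421) = ln(1.11421) = 0.108146 = 10.815%.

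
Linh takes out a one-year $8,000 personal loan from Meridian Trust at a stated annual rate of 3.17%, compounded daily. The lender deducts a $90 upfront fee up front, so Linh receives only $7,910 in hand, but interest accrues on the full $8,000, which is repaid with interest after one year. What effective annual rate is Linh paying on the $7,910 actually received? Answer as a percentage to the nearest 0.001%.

4.395%

Amount owed after one year: 8,000 × (1 + 0.0317/365)^365 = 8,000 × 1.032206 = $8,257.65.
Effective rate on net proceeds: 8,257.65 / 7,910 − 1 = 0.043951 = 4.395%.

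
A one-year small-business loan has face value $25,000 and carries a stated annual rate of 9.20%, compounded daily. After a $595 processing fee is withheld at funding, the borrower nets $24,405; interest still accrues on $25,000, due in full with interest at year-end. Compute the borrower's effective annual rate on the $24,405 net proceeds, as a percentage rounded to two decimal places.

12.31%

Amount owed after one year: 25,000 × (1 + 0.0920/365)^365 = 25,000 × 1.096352 = $27,408.80.
Effective rate on net proceeds: 27,408.80 / 24,405 − 1 = 0.123081 = 12.31%.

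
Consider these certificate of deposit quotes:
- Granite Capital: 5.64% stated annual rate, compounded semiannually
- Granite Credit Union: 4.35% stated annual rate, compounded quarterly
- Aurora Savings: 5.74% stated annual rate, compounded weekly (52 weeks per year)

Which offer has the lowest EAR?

Granite Credit Union

Granite Capital: (1 + 0.0564/2)^2 − 1 = 5.720%
Granite Credit Union: (1 + 0.0435/4)^4 − 1 = 4.421%
Aurora Savings: (1 + 0.0574/52)^52 − 1 = 5.905%
The lowest effective annual rate is Granite Credit Union at 4.421%.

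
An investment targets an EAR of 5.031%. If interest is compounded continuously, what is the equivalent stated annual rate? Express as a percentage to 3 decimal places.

4.909%

Continuous: nominal r satisfies e^r − 1 = 0.05031.
r = ln(1 + 0.05031) = ln(1.05031) = 0.049085 = 4.909%.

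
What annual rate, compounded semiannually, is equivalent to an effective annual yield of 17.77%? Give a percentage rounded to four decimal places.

17.0438%

(1 + r/2)^2 − 1 = 0.1777, so 1 + r/2 = 1.1777^(1/2).
r/2 = 0.085219, so r = 0.170438 = 17.0438%.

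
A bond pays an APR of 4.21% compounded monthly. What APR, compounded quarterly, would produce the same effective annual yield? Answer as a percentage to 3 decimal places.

EAR = (1 + 0.0421/12)^12 − 1 = 0.042922.
Solve (1 + r/4)^4 = 1.042922: r/4 = 1.042922^(1/4) − 1 = 0.010562, so r = 0.042248 = 4.225%.

4.225%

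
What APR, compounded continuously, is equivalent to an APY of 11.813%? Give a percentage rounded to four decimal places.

Continuous: nominal r satisfies e^r − 1 = 0.11813.
r = ln(1 + 0.11813) = ln(1.11813) = 0.111658 = 11.1658%.

11.1658%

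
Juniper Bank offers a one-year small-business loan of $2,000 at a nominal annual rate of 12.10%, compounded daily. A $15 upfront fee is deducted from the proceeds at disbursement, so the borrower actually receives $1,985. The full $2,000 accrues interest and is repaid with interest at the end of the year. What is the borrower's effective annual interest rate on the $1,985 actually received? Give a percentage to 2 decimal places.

Amount owed after one year: 2,000 × (1 + 0.1210/365)^365 = 2,000 × 1.128602 = $2,257.20.
Effective rate on net proceeds: 2,257.20 / 1,985 − 1 = 0.137131 = 13.71%.

13.71%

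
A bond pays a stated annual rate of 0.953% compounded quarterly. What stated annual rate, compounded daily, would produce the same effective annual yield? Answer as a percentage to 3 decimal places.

EAR = (1 + 0.00953/4)^4 − 1 = 0.009564.
Solve (1 + r/365)^365 = 1.009564: r/365 = 1.009564^(1/365) − 1 = 0.000026, so r = 0.009519 = 0.952%.

0.952%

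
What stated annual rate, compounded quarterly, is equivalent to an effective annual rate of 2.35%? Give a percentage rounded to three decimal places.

(1 + r/4)^4 − 1 = 0.0235, so 1 + r/4 = 1.0235^(1/4).
r/4 = 0.005824, so r = 0.023296 = 2.330%.

2.330%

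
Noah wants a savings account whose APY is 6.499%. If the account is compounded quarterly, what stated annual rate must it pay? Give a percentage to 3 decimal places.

(1 + r/4)^4 − 1 = 0.06499, so 1 + r/4 = 1.06499^(1/4).
r/4 = 0.015866, so r = 0.063464 = 6.346%.

6.346%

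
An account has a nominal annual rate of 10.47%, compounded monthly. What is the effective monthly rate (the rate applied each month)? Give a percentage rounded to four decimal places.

With a nominal annual rate compounded monthly, the periodic rate is the nominal rate divided by 12.
i = 0.1047 / 12 = 0.0087250 = 0.8725%.

0.8725%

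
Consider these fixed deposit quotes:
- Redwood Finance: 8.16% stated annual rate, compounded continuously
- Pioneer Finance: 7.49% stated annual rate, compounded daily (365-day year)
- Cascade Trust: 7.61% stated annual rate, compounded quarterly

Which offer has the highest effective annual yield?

Redwood Finance: e^0.0816 − 1 = 8.502%
Pioneer Finance: (1 + 0.0749/365)^365 − 1 = 7.777%
Cascade Trust: (1 + 0.0761/4)^4 − 1 = 7.830%
The highest effective annual rate is Redwood Finance at 8.502%.

Redwood Finance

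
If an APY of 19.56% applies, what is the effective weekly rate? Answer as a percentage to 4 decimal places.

0.3441%

The per-week rate i satisfies (1 + i)^52 = 1 + 0.1956.
i = 1.1956^(1/52) − 1 = 0.0034414 = 0.3441%.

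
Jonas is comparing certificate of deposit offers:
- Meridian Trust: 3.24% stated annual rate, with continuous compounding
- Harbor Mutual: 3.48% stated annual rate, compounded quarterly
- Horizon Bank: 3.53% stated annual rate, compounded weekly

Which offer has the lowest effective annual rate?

Meridian Trust: e^0.0324 − 1 = 3.293%
Harbor Mutual: (1 + 0.0348/4)^4 − 1 = 3.526%
Horizon Bank: (1 + 0.0353/52)^52 − 1 = 3.592%
The lowest effective annual rate is Meridian Trust at 3.293%.

Meridian Trust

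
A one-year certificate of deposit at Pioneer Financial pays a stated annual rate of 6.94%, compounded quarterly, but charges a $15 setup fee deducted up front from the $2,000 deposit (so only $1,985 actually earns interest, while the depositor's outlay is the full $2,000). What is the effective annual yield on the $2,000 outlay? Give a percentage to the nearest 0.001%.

6.319%

Value after one year: 1,985 × (1 + 0.0694/4)^4 = 1,985 × 1.071227 = $2,126.39.
Effective yield on the $2,000 outlay: 2,126.39 / 2,000 − 1 = 0.063193 = 6.319%.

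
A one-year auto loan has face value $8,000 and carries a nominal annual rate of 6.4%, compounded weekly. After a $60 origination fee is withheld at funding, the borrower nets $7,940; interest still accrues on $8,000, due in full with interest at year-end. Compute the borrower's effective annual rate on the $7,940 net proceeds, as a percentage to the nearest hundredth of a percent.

7.41%

Amount owed after one year: 8,000 × (1 + 0.064/52)^52 = 8,000 × 1.066050 = $8,528.40.
Effective rate on net proceeds: 8,528.40 / 7,940 − 1 = 0.074106 = 7.41%.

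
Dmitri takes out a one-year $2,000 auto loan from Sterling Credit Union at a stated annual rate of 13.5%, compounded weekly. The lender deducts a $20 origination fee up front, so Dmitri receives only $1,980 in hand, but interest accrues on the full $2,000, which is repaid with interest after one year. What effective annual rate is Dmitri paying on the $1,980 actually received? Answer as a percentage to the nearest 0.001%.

15.590%

Amount owed after one year: 2,000 × (1 + 0.135/52)^52 = 2,000 × 1.144337 = $2,288.67.
Effective rate on net proceeds: 2,288.67 / 1,980 − 1 = 0.155896 = 15.590%.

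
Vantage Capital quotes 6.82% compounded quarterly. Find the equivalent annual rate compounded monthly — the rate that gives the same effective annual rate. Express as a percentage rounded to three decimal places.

EAR = (1 + 0.0682/4)^4 − 1 = 0.069964.
Solve (1 + r/12)^12 = 1.069964: r/12 = 1.069964^(1/12) − 1 = 0.005651, so r = 0.067816 = 6.782%.

6.782%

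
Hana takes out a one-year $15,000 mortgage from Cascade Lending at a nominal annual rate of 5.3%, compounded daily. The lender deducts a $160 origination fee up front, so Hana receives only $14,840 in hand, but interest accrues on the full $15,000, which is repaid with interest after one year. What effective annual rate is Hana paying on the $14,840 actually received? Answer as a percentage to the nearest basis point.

6.58%

Amount owed after one year: 15,000 × (1 + 0.053/365)^365 = 15,000 × 1.054426 = $15,816.38.
Effective rate on net proceeds: 15,816.38 / 14,840 − 1 = 0.065794 = 6.58%.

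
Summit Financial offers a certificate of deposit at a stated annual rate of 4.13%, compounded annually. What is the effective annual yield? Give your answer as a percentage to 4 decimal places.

Annual compounding means the effective rate equals the nominal rate: 4.1300%.

4.1300%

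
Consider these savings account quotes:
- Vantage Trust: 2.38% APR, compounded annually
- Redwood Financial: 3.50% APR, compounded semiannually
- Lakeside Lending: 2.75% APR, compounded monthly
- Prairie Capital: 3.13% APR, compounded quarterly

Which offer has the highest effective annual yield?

Vantage Trust: compounded annually, EAR = 2.380%
Redwood Financial: (1 + 0.0350/2)^2 − 1 = 3.531%
Lakeside Lending: (1 + 0.0275/12)^12 − 1 = 2.785%
Prairie Capital: (1 + 0.0313/4)^4 − 1 = 3.167%
The highest effective annual rate is Redwood Financial at 3.531%.

Redwood Financial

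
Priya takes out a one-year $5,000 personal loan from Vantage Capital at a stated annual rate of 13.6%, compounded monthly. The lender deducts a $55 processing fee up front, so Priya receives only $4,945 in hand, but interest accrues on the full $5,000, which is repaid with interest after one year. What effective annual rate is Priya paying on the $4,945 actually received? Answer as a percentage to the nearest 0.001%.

Amount owed after one year: 5,000 × (1 + 0.136/12)^12 = 5,000 × 1.144806 = $5,724.03.
Effective rate on net proceeds: 5,724.03 / 4,945 − 1 = 0.157539 = 15.754%.

15.754%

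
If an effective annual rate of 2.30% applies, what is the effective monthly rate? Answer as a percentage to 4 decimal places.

The per-month rate i satisfies (1 + i)^12 = 1 + 0.0230.
i = 1.0230^(1/12) − 1 = 0.0018968 = 0.1897%.

0.1897%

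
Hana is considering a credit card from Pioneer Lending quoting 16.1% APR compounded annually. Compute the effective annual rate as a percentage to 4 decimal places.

Annual compounding means the effective rate equals the nominal rate: 16.1000%.

16.1000%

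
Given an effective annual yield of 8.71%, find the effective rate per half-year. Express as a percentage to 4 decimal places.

4.2641%

The per-half-year rate i satisfies (1 + i)^2 = 1 + 0.0871.
i = 1.0871^(1/2) − 1 = 0.0426409 = 4.2641%.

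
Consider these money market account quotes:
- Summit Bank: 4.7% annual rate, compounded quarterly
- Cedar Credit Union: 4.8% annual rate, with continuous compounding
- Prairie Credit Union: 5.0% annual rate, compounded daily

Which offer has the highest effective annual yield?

Prairie Credit Union

Summit Bank: (1 + 0.047/4)^4 − 1 = 4.783%
Cedar Credit Union: e^0.048 − 1 = 4.917%
Prairie Credit Union: (1 + 0.050/365)^365 − 1 = 5.127%
The highest effective annual rate is Prairie Credit Union at 5.127%.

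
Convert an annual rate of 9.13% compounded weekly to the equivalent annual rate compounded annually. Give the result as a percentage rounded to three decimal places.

EAR = (1 + 0.0913/52)^52 − 1 = 0.095510.
Compounded annually, the equivalent nominal rate is the EAR itself: 9.551%.

9.551%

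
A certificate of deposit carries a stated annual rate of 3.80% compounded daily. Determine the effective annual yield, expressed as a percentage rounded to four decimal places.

3.8729%

EAR = (1 + 0.0380/365)^365 − 1.
= (1 + 0.000104)^365 − 1 = 1.038729 − 1 = 3.8729%.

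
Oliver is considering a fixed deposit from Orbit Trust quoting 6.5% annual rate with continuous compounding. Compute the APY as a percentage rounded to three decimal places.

With continuous compounding, EAR = e^0.065 − 1.
e^0.065 = 1.067159, so EAR = 0.067159 = 6.716%.

6.716%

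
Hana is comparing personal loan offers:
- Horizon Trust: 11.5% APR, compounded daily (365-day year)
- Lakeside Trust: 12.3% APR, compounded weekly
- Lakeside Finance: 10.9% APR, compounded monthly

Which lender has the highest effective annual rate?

Horizon Trust: (1 + 0.115/365)^365 − 1 = 12.185%
Lakeside Trust: (1 + 0.123/52)^52 − 1 = 13.072%
Lakeside Finance: (1 + 0.109/12)^12 − 1 = 11.461%
The highest effective annual rate is Lakeside Trust at 13.072%.

Lakeside Trust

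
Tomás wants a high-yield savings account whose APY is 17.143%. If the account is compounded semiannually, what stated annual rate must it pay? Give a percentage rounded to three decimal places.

16.465%

(1 + r/2)^2 − 1 = 0.17143, so 1 + r/2 = 1.17143^(1/2).
r/2 = 0.082326, so r = 0.164652 = 16.465%.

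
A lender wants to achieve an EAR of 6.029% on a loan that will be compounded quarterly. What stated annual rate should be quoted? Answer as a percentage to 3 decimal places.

5.897%

(1 + r/4)^4 − 1 = 0.06029, so 1 + r/4 = 1.06029^(1/4).
r/4 = 0.014743, so r = 0.058973 = 5.897%.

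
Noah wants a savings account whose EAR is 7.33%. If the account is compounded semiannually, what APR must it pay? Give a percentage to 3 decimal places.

7.200%

(1 + r/2)^2 − 1 = 0.0733, so 1 + r/2 = 1.0733^(1/2).
r/2 = 0.036002, so r = 0.072004 = 7.200%.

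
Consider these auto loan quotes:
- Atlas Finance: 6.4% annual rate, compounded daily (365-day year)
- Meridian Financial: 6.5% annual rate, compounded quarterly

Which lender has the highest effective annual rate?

Meridian Financial

Atlas Finance: (1 + 0.064/365)^365 − 1 = 6.609%
Meridian Financial: (1 + 0.065/4)^4 − 1 = 6.660%
The highest effective annual rate is Meridian Financial at 6.660%.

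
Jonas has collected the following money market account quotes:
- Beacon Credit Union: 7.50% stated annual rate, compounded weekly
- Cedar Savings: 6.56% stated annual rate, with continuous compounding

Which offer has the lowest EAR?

Beacon Credit Union: (1 + 0.0750/52)^52 − 1 = 7.783%
Cedar Savings: e^0.0656 − 1 = 6.780%
The lowest effective annual rate is Cedar Savings at 6.780%.

Cedar Savings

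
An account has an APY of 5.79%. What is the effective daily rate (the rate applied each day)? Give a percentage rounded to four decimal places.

The per-day rate i satisfies (1 + i)^365 = 1 + 0.0579.
i = 1.0579^(1/365) − 1 = 0.0001542 = 0.0154%.

0.0154%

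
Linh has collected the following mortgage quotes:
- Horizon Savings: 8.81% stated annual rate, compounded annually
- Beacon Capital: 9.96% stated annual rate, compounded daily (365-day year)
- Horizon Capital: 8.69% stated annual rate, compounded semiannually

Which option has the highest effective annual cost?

Horizon Savings: compounded annually, EAR = 8.810%
Beacon Capital: (1 + 0.0996/365)^365 − 1 = 10.471%
Horizon Capital: (1 + 0.0869/2)^2 − 1 = 8.879%
The highest effective annual rate is Beacon Capital at 10.471%.

Beacon Capital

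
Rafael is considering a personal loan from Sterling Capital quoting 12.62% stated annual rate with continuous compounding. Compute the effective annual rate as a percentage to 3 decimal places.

With continuous compounding, EAR = e^0.1262 − 1.
e^0.1262 = 1.134509, so EAR = 0.134509 = 13.451%.

13.451%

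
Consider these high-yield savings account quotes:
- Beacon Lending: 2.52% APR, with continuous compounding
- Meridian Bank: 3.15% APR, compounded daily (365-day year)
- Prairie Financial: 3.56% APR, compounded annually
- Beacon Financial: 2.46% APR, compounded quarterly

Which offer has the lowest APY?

Beacon Financial

Beacon Lending: e^0.0252 − 1 = 2.552%
Meridian Bank: (1 + 0.0315/365)^365 − 1 = 3.200%
Prairie Financial: compounded annually, EAR = 3.560%
Beacon Financial: (1 + 0.0246/4)^4 − 1 = 2.483%
The lowest effective annual rate is Beacon Financial at 2.483%.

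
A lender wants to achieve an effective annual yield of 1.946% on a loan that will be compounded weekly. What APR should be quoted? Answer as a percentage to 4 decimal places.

(1 + r/52)^52 − 1 = 0.01946, so 1 + r/52 = 1.01946^(1/52).
r/52 = 0.000371, so r = 0.019277 = 1.9277%.

1.9277%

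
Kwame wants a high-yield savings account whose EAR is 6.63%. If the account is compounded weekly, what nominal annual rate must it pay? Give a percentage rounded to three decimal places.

6.423%

(1 + r/52)^52 − 1 = 0.0663, so 1 + r/52 = 1.0663^(1/52).
r/52 = 0.001235, so r = 0.064234 = 6.423%.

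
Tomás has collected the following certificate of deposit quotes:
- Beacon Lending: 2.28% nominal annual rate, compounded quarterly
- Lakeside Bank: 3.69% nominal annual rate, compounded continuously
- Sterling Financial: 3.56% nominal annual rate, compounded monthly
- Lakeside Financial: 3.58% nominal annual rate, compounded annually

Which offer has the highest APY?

Lakeside Bank

Beacon Lending: (1 + 0.0228/4)^4 − 1 = 2.300%
Lakeside Bank: e^0.0369 − 1 = 3.759%
Sterling Financial: (1 + 0.0356/12)^12 − 1 = 3.619%
Lakeside Financial: compounded annually, EAR = 3.580%
The highest effective annual rate is Lakeside Bank at 3.759%.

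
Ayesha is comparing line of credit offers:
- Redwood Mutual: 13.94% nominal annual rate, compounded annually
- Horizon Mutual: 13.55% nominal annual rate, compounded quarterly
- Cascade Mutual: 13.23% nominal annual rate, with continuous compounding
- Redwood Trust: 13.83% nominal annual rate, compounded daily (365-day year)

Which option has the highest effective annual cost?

Redwood Trust

Redwood Mutual: compounded annually, EAR = 13.940%
Horizon Mutual: (1 + 0.1355/4)^4 − 1 = 14.254%
Cascade Mutual: e^0.1323 − 1 = 14.145%
Redwood Trust: (1 + 0.1383/365)^365 − 1 = 14.829%
The highest effective annual rate is Redwood Trust at 14.829%.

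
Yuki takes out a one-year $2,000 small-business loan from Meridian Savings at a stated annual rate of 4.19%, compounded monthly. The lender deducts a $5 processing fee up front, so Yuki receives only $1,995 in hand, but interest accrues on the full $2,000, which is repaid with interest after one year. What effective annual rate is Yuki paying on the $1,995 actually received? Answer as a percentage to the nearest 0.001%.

Amount owed after one year: 2,000 × (1 + 0.0419/12)^12 = 2,000 × 1.042714 = $2,085.43.
Effective rate on net proceeds: 2,085.43 / 1,995 − 1 = 0.045327 = 4.533%.

4.533%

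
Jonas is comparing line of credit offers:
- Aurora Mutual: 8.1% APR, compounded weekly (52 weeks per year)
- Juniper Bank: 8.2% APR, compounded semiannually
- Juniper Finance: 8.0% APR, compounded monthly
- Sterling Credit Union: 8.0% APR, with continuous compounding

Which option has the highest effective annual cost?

Aurora Mutual

Aurora Mutual: (1 + 0.081/52)^52 − 1 = 8.430%
Juniper Bank: (1 + 0.082/2)^2 − 1 = 8.368%
Juniper Finance: (1 + 0.080/12)^12 − 1 = 8.300%
Sterling Credit Union: e^0.080 − 1 = 8.329%
The highest effective annual rate is Aurora Mutual at 8.430%.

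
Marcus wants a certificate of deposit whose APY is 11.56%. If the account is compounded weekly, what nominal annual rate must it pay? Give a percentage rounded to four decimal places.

10.9508%

(1 + r/52)^52 − 1 = 0.1156, so 1 + r/52 = 1.1156^(1/52).
r/52 = 0.002106, so r = 0.109508 = 10.9508%.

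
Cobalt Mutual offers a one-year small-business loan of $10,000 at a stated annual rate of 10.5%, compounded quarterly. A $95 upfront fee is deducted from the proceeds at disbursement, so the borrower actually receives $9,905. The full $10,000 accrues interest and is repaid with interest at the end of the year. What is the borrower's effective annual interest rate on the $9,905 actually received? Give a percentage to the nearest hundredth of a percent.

Amount owed after one year: 10,000 × (1 + 0.105/4)^4 = 10,000 × 1.109207 = $11,092.07.
Effective rate on net proceeds: 11,092.07 / 9,905 − 1 = 0.119846 = 11.98%.

11.98%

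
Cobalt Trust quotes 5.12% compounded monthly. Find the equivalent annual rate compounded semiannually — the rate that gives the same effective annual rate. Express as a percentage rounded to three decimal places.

5.175%

EAR = (1 + 0.0512/12)^12 − 1 = 0.052419.
Solve (1 + r/2)^2 = 1.052419: r/2 = 1.052419^(1/2) − 1 = 0.025875, so r = 0.051749 = 5.175%.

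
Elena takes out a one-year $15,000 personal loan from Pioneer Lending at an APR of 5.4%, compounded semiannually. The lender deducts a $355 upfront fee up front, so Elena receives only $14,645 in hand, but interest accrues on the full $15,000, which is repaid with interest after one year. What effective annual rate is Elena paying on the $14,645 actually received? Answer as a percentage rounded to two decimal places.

8.03%

Amount owed after one year: 15,000 × (1 + 0.054/2)^2 = 15,000 × 1.054729 = $15,820.93.
Effective rate on net proceeds: 15,820.93 / 14,645 − 1 = 0.080296 = 8.03%.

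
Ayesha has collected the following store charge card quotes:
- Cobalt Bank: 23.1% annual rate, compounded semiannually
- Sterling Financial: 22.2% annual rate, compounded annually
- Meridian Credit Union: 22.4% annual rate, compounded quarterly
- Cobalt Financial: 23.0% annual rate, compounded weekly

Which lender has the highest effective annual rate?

Cobalt Bank: (1 + 0.231/2)^2 − 1 = 24.434%
Sterling Financial: compounded annually, EAR = 22.200%
Meridian Credit Union: (1 + 0.224/4)^4 − 1 = 24.353%
Cobalt Financial: (1 + 0.230/52)^52 − 1 = 25.796%
The highest effective annual rate is Cobalt Financial at 25.796%.

Cobalt Financial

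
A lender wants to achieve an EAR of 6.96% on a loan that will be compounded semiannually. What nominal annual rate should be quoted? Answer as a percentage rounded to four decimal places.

6.8429%

(1 + r/2)^2 − 1 = 0.0696, so 1 + r/2 = 1.0696^(1/2).
r/2 = 0.034215, so r = 0.068429 = 6.8429%.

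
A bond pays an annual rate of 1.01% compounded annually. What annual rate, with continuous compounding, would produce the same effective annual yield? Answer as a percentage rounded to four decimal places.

Compounded annually, EAR = nominal = 0.010100.
Equivalent continuous rate: r = ln(1 + 0.010100) = 0.010049 = 1.0049%.

1.0049%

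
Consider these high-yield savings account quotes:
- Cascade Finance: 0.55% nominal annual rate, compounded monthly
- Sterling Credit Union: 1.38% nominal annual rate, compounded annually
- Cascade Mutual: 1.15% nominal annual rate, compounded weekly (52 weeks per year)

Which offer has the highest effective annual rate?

Sterling Credit Union

Cascade Finance: (1 + 0.0055/12)^12 − 1 = 0.551%
Sterling Credit Union: compounded annually, EAR = 1.380%
Cascade Mutual: (1 + 0.0115/52)^52 − 1 = 1.157%
The highest effective annual rate is Sterling Credit Union at 1.380%.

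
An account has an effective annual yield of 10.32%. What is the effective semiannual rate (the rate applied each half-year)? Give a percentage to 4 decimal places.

5.0333%

The per-half-year rate i satisfies (1 + i)^2 = 1 + 0.1032.
i = 1.1032^(1/2) − 1 = 0.0503333 = 5.0333%.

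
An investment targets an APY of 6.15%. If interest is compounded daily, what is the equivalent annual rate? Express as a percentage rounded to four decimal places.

(1 + r/365)^365 − 1 = 0.0615, so 1 + r/365 = 1.0615^(1/365).
r/365 = 0.000164, so r = 0.059688 = 5.9688%.

5.9688%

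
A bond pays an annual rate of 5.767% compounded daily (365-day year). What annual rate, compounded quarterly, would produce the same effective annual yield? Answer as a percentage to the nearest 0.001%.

5.808%

EAR = (1 + 0.05767/365)^365 − 1 = 0.059361.
Solve (1 + r/4)^4 = 1.059361: r/4 = 1.059361^(1/4) − 1 = 0.014521, so r = 0.058083 = 5.808%.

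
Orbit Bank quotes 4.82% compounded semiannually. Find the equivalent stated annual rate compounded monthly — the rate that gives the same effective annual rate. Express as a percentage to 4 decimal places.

4.7723%

EAR = (1 + 0.0482/2)^2 − 1 = 0.048781.
Solve (1 + r/12)^12 = 1.048781: r/12 = 1.048781^(1/12) − 1 = 0.003977, so r = 0.047723 = 4.7723%.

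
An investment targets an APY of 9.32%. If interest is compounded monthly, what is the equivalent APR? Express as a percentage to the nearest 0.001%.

8.944%

(1 + r/12)^12 − 1 = 0.0932, so 1 + r/12 = 1.0932^(1/12).
r/12 = 0.007453, so r = 0.089441 = 8.944%.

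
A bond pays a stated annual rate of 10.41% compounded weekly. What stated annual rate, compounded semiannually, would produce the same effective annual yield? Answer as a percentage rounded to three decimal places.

EAR = (1 + 0.1041/52)^52 − 1 = 0.109596.
Solve (1 + r/2)^2 = 1.109596: r/2 = 1.109596^(1/2) − 1 = 0.053374, so r = 0.106747 = 10.675%.

10.675%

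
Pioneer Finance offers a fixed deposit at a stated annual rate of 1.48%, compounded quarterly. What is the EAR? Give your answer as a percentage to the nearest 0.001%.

1.488%

EAR = (1 + 0.0148/4)^4 − 1.
= (1 + 0.003700)^4 − 1 = 1.014882 − 1 = 1.488%.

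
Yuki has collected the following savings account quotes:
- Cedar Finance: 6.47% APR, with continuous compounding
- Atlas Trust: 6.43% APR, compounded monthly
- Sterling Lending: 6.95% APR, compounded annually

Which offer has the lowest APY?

Cedar Finance: e^0.0647 − 1 = 6.684%
Atlas Trust: (1 + 0.0643/12)^12 − 1 = 6.623%
Sterling Lending: compounded annually, EAR = 6.950%
The lowest effective annual rate is Atlas Trust at 6.623%.

Atlas Trust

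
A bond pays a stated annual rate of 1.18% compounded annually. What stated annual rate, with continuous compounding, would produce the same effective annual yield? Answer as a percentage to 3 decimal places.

1.173%

Compounded annually, EAR = nominal = 0.011800.
Equivalent continuous rate: r = ln(1 + 0.011800) = 0.011731 = 1.173%.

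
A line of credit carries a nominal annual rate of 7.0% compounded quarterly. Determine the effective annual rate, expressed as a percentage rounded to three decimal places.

EAR = (1 + 0.070/4)^4 − 1.
= 1.071859 − 1 = 7.186%.

7.186%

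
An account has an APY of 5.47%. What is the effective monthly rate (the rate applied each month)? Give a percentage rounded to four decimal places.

0.4448%

The per-month rate i satisfies (1 + i)^12 = 1 + 0.0547.
i = 1.0547^(1/12) − 1 = 0.0044479 = 0.4448%.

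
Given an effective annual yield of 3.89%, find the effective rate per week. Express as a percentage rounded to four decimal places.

0.0734%

The per-week rate i satisfies (1 + i)^52 = 1 + 0.0389.
i = 1.0389^(1/52) − 1 = 0.0007342 = 0.0734%.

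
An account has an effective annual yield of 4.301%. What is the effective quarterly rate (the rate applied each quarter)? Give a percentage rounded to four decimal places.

1.0583%

The per-quarter rate i satisfies (1 + i)^4 = 1 + 0.04301.
i = 1.04301^(1/4) − 1 = 0.0105833 = 1.0583%.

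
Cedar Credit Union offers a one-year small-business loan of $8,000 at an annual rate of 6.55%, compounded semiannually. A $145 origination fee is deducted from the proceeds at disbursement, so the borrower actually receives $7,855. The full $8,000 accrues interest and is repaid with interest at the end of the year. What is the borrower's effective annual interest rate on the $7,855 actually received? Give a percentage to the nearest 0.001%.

8.626%

Amount owed after one year: 8,000 × (1 + 0.0655/2)^2 = 8,000 × 1.066573 = $8,532.58.
Effective rate on net proceeds: 8,532.58 / 7,855 − 1 = 0.086261 = 8.626%.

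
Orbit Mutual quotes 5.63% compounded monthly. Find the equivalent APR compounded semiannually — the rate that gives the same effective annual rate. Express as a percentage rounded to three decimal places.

EAR = (1 + 0.0563/12)^12 − 1 = 0.057776.
Solve (1 + r/2)^2 = 1.057776: r/2 = 1.057776^(1/2) − 1 = 0.028482, so r = 0.056964 = 5.696%.

5.696%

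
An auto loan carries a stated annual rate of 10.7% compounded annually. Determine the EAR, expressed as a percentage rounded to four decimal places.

Annual compounding means the effective rate equals the nominal rate: 10.7000%.

10.7000%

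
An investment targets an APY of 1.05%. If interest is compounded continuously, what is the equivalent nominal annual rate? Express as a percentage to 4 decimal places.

1.0445%

Continuous: nominal r satisfies e^r − 1 = 0.0105.
r = ln(1 + 0.0105) = ln(1.0105) = 0.010445 = 1.0445%.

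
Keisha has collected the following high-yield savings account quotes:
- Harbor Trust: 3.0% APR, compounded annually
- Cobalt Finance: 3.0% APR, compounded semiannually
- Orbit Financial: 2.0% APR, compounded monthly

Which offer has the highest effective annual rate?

Harbor Trust: compounded annually, EAR = 3.000%
Cobalt Finance: (1 + 0.030/2)^2 − 1 = 3.022%
Orbit Financial: (1 + 0.020/12)^12 − 1 = 2.018%
The highest effective annual rate is Cobalt Finance at 3.022%.

Cobalt Finance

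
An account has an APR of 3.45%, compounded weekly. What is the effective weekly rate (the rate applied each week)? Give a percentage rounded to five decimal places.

With a nominal annual rate compounded weekly, the periodic rate is the nominal rate divided by 52.
i = 0.0345 / 52 = 0.0006635 = 0.06635%.

0.06635%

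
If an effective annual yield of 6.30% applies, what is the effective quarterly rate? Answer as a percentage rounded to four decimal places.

The per-quarter rate i satisfies (1 + i)^4 = 1 + 0.0630.
i = 1.0630^(1/4) − 1 = 0.0153910 = 1.5391%.

1.5391%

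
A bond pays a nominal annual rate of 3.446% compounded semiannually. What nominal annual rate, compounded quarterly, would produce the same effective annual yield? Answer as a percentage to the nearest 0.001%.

3.431%

EAR = (1 + 0.03446/2)^2 − 1 = 0.034757.
Solve (1 + r/4)^4 = 1.034757: r/4 = 1.034757^(1/4) − 1 = 0.008578, so r = 0.034313 = 3.431%.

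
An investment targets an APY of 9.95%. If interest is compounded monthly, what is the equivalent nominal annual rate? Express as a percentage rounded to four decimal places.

(1 + r/12)^12 − 1 = 0.0995, so 1 + r/12 = 1.0995^(1/12).
r/12 = 0.007936, so r = 0.095231 = 9.5231%.

9.5231%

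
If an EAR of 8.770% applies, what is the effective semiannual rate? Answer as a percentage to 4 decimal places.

The per-half-year rate i satisfies (1 + i)^2 = 1 + 0.08770.
i = 1.08770^(1/2) − 1 = 0.0429286 = 4.2929%.

4.2929%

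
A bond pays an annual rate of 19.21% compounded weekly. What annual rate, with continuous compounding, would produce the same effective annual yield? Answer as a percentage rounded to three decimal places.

EAR = (1 + 0.1921/52)^52 − 1 = 0.211363.
Equivalent continuous rate: r = ln(1 + 0.211363) = 0.191746 = 19.175%.

19.175%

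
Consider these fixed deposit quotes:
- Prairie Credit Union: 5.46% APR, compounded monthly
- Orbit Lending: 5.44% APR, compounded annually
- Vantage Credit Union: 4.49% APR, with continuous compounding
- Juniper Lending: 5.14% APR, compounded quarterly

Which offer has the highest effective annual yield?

Prairie Credit Union: (1 + 0.0546/12)^12 − 1 = 5.599%
Orbit Lending: compounded annually, EAR = 5.440%
Vantage Credit Union: e^0.0449 − 1 = 4.592%
Juniper Lending: (1 + 0.0514/4)^4 − 1 = 5.240%
The highest effective annual rate is Prairie Credit Union at 5.599%.

Prairie Credit Union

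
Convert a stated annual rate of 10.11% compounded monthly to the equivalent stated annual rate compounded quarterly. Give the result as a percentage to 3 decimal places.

10.195%

EAR = (1 + 0.1011/12)^12 − 1 = 0.105919.
Solve (1 + r/4)^4 = 1.105919: r/4 = 1.105919^(1/4) − 1 = 0.025489, so r = 0.101954 = 10.195%.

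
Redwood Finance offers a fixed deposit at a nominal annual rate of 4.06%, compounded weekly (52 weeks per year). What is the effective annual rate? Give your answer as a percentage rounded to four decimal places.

4.1419%

EAR = (1 + 0.0406/52)^52 − 1.
= (1 + 0.000781)^52 − 1 = 1.041419 − 1 = 4.1419%.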